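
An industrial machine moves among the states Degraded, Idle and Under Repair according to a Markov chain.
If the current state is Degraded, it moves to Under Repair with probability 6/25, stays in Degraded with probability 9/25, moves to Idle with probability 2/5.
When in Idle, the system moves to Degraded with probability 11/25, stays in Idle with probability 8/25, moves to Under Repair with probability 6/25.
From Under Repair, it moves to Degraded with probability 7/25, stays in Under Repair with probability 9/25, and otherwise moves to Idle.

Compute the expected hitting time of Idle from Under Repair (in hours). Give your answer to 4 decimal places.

2.6869

Let t(s) be the expected number of hours to first reach Idle from state s, with t(Idle) = 0. Conditioning on the first hour:
t(Degraded) = 1 + 0.36·t(Degraded) + 0.24·t(Under Repair)
t(Under Repair) = 1 + 0.28·t(Degraded) + 0.36·t(Under Repair)
Solving: t(Degraded) = 2.5701, t(Under Repair) = 2.6869.
Expected hours from Under Repair to Idle: 2.6869.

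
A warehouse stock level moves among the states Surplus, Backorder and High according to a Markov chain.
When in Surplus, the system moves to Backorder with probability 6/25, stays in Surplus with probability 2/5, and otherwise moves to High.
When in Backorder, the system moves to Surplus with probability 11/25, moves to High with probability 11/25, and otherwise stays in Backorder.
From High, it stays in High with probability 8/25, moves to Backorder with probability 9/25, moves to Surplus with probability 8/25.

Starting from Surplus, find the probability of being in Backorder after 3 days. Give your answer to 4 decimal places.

Propagate the distribution vector 3 days from Surplus.
After 0 days: (1.0000, 0.0000, 0.0000)
After 1 day: (0.4000, 0.2400, 0.3600)
After 2 days: (0.3808, 0.2544, 0.3648)
After 3 days: (0.3810, 0.2532, 0.3658)
P(in Backorder after 3 days) = 0.2532

0.2532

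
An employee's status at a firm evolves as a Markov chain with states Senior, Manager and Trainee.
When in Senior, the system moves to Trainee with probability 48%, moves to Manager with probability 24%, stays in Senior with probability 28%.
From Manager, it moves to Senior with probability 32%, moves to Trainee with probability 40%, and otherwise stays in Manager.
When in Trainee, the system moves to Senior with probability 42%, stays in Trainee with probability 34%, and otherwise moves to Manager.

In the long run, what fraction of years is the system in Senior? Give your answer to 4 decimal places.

Let the stationary distribution be π with π = πP and π_1 + π_2 + π_3 = 1.
π_1 = 0.28·π_1 + 0.32·π_2 + 0.42·π_3
π_2 = 0.24·π_1 + 0.28·π_2 + 0.24·π_3
Solving with the normalization constraint gives π = (0.3465, 0.2500, 0.4035).
So the stationary probability of Senior is 0.3465.

0.3465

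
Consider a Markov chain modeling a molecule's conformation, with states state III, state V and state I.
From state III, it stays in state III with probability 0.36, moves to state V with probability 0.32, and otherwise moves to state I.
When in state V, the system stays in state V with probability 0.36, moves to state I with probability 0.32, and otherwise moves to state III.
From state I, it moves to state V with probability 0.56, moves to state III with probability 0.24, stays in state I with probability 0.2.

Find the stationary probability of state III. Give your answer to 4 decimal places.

Let the stationary distribution be π with π = πP and π_1 + π_2 + π_3 = 1.
π_1 = 0.36·π_1 + 0.32·π_2 + 0.24·π_3
π_2 = 0.32·π_1 + 0.36·π_2 + 0.56·π_3
Solving with the normalization constraint gives π = (0.3095, 0.4048, 0.2857).
So the stationary probability of state III is 0.3095.

0.3095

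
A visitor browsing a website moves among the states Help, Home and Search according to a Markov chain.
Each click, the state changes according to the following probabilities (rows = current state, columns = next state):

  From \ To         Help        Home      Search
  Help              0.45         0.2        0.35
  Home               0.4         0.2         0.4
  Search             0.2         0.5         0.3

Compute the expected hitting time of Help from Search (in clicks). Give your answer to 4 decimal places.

Let t(s) be the expected number of clicks to first reach Help from state s, with t(Help) = 0. Conditioning on the first click:
t(Home) = 1 + 0.2·t(Home) + 0.4·t(Search)
t(Search) = 1 + 0.5·t(Home) + 0.3·t(Search)
Solving: t(Home) = 3.0556, t(Search) = 3.6111.
Expected clicks from Search to Help: 3.6111.

3.6111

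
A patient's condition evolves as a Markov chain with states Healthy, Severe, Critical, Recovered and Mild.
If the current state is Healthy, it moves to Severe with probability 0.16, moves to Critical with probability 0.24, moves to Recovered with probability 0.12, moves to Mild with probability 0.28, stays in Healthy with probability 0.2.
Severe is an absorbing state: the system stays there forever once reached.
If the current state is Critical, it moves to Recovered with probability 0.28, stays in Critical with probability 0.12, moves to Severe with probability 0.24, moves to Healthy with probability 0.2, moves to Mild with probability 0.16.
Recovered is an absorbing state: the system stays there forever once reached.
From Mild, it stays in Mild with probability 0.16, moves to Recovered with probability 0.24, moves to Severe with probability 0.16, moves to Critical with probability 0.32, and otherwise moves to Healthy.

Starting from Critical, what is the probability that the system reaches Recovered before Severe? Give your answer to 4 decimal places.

0.5358

Let h(s) be the probability of absorption at Recovered starting from transient state s. Then h(Recovered) = 1 and h(Severe) = 0. By first-step analysis:
h(Healthy) = 0.2·h(Healthy) + 0.16·0 + 0.24·h(Critical) + 0.12·1 + 0.28·h(Mild)
h(Critical) = 0.2·h(Healthy) + 0.24·0 + 0.12·h(Critical) + 0.28·1 + 0.16·h(Mild)
h(Mild) = 0.12·h(Healthy) + 0.16·0 + 0.32·h(Critical) + 0.24·1 + 0.16·h(Mild)
Solving: h(Healthy) = 0.5075, h(Critical) = 0.5358, h(Mild) = 0.5623.
Starting from Critical, the probability is 0.5358.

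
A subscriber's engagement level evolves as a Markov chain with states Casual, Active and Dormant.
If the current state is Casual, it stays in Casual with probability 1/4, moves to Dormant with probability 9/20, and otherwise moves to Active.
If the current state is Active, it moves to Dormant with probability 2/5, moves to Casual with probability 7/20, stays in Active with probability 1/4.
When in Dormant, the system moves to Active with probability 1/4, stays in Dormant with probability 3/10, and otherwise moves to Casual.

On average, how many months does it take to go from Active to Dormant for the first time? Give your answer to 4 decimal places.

Let t(s) be the expected number of months to first reach Dormant from state s, with t(Dormant) = 0. Conditioning on the first month:
t(Casual) = 1 + 0.25·t(Casual) + 0.3·t(Active)
t(Active) = 1 + 0.35·t(Casual) + 0.25·t(Active)
Solving: t(Casual) = 2.2951, t(Active) = 2.4044.
Expected months from Active to Dormant: 2.4044.

2.4044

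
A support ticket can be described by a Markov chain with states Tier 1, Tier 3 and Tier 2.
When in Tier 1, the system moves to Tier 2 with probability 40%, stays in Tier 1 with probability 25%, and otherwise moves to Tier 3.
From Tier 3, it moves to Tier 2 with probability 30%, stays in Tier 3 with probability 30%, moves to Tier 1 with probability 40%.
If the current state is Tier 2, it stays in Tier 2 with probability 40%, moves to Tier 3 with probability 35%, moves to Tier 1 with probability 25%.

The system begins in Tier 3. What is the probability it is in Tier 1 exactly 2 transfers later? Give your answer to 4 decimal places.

Sum over the intermediate state after 1 transfer:
P = P(Tier 3→Tier 1)·P(Tier 1→Tier 1) + P(Tier 3→Tier 3)·P(Tier 3→Tier 1) + P(Tier 3→Tier 2)·P(Tier 2→Tier 1)
  = 0.4×0.25 + 0.3×0.4 + 0.3×0.25
  = 0.1000 + 0.1200 + 0.0750 = 0.2950

0.2950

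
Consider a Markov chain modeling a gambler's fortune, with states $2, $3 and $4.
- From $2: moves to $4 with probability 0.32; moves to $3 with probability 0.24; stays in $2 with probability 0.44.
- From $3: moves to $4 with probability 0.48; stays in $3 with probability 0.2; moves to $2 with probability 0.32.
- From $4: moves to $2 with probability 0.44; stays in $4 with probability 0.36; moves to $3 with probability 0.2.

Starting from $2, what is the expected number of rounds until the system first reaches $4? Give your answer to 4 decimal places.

Let t(s) be the expected number of rounds to first reach $4 from state s, with t($4) = 0. Conditioning on the first round:
t($2) = 1 + 0.44·t($2) + 0.24·t($3)
t($3) = 1 + 0.32·t($2) + 0.2·t($3)
Solving: t($2) = 2.8017, t($3) = 2.3707.
Expected rounds from $2 to $4: 2.8017.

2.8017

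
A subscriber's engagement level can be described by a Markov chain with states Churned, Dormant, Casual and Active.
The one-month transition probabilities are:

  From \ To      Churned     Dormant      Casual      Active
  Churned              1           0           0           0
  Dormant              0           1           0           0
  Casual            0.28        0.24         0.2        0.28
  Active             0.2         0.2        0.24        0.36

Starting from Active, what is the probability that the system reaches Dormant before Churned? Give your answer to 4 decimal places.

0.4892

Let h(s) be the probability of absorption at Dormant starting from transient state s. Then h(Dormant) = 1 and h(Churned) = 0. By first-step analysis:
h(Casual) = 0.28·0 + 0.24·1 + 0.2·h(Casual) + 0.28·h(Active)
h(Active) = 0.2·0 + 0.2·1 + 0.24·h(Casual) + 0.36·h(Active)
Solving: h(Casual) = 0.4712, h(Active) = 0.4892.
Starting from Active, the probability is 0.4892.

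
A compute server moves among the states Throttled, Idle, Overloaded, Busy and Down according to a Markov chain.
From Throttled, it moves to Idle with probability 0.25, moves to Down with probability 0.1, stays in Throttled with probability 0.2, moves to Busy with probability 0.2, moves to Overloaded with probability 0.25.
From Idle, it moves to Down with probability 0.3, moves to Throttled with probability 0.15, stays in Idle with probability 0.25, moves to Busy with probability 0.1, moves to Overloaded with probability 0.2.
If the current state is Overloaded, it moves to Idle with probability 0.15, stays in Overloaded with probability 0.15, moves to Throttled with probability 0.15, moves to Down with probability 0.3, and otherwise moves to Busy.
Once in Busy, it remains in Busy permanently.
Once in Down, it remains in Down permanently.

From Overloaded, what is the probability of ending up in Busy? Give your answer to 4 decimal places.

0.4441

Let h(s) be the probability of absorption at Busy starting from transient state s. Then h(Busy) = 1 and h(Down) = 0. By first-step analysis:
h(Throttled) = 0.2·h(Throttled) + 0.25·h(Idle) + 0.25·h(Overloaded) + 0.2·1 + 0.1·0
h(Idle) = 0.15·h(Throttled) + 0.25·h(Idle) + 0.2·h(Overloaded) + 0.1·1 + 0.3·0
h(Overloaded) = 0.15·h(Throttled) + 0.15·h(Idle) + 0.15·h(Overloaded) + 0.25·1 + 0.3·0
Solving: h(Throttled) = 0.4986, h(Idle) = 0.3515, h(Overloaded) = 0.4441.
Starting from Overloaded, the probability is 0.4441.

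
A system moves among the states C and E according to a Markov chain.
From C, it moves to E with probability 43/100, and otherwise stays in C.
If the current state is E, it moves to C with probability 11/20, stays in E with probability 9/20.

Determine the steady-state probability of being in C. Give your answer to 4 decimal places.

0.5612

Let the stationary distribution be π with π = πP and π_1 + π_2 = 1.
π_1 = 0.57·π_1 + 0.55·π_2
Solving with the normalization constraint gives π = (0.5612, 0.4388).
So the stationary probability of C is 0.5612.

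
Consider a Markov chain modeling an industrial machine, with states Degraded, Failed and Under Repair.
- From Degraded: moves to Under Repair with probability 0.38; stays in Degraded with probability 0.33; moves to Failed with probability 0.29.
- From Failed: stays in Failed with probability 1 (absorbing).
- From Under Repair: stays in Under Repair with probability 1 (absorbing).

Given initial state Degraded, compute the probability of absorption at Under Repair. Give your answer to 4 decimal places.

0.5672

Let h(s) be the probability of absorption at Under Repair starting from transient state s. Then h(Under Repair) = 1 and h(Failed) = 0. By first-step analysis:
h(Degraded) = 0.33·h(Degraded) + 0.29·0 + 0.38·1
Solving: h(Degraded) = 0.5672.
Starting from Degraded, the probability is 0.5672.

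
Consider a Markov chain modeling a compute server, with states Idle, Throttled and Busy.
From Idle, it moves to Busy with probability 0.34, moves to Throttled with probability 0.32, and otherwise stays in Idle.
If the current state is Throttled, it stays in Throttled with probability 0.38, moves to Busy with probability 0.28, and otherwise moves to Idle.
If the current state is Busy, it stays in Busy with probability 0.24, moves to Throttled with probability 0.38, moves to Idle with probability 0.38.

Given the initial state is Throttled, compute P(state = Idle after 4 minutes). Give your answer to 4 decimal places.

0.3516

Propagate the distribution vector 4 minutes from Throttled.
After 0 minutes: (0.0000, 1.0000, 0.0000)
After 1 minute: (0.3400, 0.3800, 0.2800)
After 2 minutes: (0.3512, 0.3596, 0.2892)
After 3 minutes: (0.3516, 0.3589, 0.2895)
After 4 minutes: (0.3516, 0.3589, 0.2895)
P(in Idle after 4 minutes) = 0.3516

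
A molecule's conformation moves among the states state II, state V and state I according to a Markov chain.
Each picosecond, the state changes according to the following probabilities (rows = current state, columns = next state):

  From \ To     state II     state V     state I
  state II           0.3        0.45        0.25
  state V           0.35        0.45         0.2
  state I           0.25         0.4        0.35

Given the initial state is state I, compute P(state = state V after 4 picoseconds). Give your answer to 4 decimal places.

Propagate the distribution vector 4 picoseconds from state I.
After 0 picoseconds: (0.0000, 0.0000, 1.0000)
After 1 picosecond: (0.2500, 0.4000, 0.3500)
After 2 picoseconds: (0.3025, 0.4325, 0.2650)
After 3 picoseconds: (0.3084, 0.4368, 0.2549)
After 4 picoseconds: (0.3091, 0.4373, 0.2537)
P(in state V after 4 picoseconds) = 0.4373

0.4373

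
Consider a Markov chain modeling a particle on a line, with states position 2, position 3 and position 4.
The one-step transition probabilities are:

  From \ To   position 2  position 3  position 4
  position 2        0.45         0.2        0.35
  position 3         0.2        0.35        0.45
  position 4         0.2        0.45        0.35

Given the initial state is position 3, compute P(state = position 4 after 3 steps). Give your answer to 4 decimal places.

0.3865

Propagate the distribution vector 3 steps from position 3.
After 0 steps: (0.0000, 1.0000, 0.0000)
After 1 step: (0.2000, 0.3500, 0.4500)
After 2 steps: (0.2500, 0.3650, 0.3850)
After 3 steps: (0.2625, 0.3510, 0.3865)
P(in position 4 after 3 steps) = 0.3865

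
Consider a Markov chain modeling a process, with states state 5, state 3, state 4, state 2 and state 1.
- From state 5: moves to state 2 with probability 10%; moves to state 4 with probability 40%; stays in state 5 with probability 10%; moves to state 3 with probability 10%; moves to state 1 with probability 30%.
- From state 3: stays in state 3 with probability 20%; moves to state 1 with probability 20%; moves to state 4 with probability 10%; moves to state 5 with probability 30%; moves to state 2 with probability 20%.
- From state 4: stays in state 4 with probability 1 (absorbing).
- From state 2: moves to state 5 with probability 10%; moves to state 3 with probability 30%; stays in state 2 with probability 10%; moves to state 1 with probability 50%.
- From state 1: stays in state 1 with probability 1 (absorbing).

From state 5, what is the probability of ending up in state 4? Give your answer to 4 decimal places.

0.5036

Let h(s) be the probability of absorption at state 4 starting from transient state s. Then h(state 4) = 1 and h(state 1) = 0. By first-step analysis:
h(state 5) = 0.1·h(state 5) + 0.1·h(state 3) + 0.4·1 + 0.1·h(state 2) + 0.3·0
h(state 3) = 0.3·h(state 5) + 0.2·h(state 3) + 0.1·1 + 0.2·h(state 2) + 0.2·0
h(state 2) = 0.1·h(state 5) + 0.3·h(state 3) + 0.1·h(state 2) + 0.5·0
Solving: h(state 5) = 0.5036, h(state 3) = 0.3577, h(state 2) = 0.1752.
Starting from state 5, the probability is 0.5036.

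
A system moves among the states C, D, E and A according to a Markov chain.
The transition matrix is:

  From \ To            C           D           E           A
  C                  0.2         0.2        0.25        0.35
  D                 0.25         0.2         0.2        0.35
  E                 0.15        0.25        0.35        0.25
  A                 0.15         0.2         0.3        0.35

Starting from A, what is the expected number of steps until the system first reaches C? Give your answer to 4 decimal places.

Let t(s) be the expected number of steps to first reach C from state s, with t(C) = 0. Conditioning on the first step:
t(D) = 1 + 0.2·t(D) + 0.2·t(E) + 0.35·t(A)
t(E) = 1 + 0.25·t(D) + 0.35·t(E) + 0.25·t(A)
t(A) = 1 + 0.2·t(D) + 0.3·t(E) + 0.35·t(A)
Solving: t(D) = 5.2519, t(E) = 5.8015, t(A) = 5.8321.
Expected steps from A to C: 5.8321.

5.8321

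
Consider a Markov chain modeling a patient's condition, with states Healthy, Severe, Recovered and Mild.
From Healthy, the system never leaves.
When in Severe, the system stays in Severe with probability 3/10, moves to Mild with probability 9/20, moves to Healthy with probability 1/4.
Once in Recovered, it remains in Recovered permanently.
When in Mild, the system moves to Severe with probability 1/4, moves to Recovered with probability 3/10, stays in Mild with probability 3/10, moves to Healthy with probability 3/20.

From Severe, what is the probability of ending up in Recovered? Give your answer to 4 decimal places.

0.3576

Let h(s) be the probability of absorption at Recovered starting from transient state s. Then h(Recovered) = 1 and h(Healthy) = 0. By first-step analysis:
h(Severe) = 0.25·0 + 0.3·h(Severe) + 0.45·h(Mild)
h(Mild) = 0.15·0 + 0.25·h(Severe) + 0.3·1 + 0.3·h(Mild)
Solving: h(Severe) = 0.3576, h(Mild) = 0.5563.
Starting from Severe, the probability is 0.3576.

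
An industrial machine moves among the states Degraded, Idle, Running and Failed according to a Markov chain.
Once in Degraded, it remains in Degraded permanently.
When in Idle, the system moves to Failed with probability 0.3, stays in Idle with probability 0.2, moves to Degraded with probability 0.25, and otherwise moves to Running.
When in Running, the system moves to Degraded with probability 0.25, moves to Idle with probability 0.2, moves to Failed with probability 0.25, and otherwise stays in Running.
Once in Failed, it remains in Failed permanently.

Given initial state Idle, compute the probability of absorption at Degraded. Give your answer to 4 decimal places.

Let h(s) be the probability of absorption at Degraded starting from transient state s. Then h(Degraded) = 1 and h(Failed) = 0. By first-step analysis:
h(Idle) = 0.25·1 + 0.2·h(Idle) + 0.25·h(Running) + 0.3·0
h(Running) = 0.25·1 + 0.2·h(Idle) + 0.3·h(Running) + 0.25·0
Solving: h(Idle) = 0.4657, h(Running) = 0.4902.
Starting from Idle, the probability is 0.4657.

0.4657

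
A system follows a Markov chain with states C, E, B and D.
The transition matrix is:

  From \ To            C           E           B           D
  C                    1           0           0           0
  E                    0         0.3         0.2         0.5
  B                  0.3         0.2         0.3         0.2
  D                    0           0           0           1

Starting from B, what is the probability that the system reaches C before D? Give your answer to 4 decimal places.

0.4667

Let h(s) be the probability of absorption at C starting from transient state s. Then h(C) = 1 and h(D) = 0. By first-step analysis:
h(E) = 0.3·h(E) + 0.2·h(B) + 0.5·0
h(B) = 0.3·1 + 0.2·h(E) + 0.3·h(B) + 0.2·0
Solving: h(E) = 0.1333, h(B) = 0.4667.
Starting from B, the probability is 0.4667.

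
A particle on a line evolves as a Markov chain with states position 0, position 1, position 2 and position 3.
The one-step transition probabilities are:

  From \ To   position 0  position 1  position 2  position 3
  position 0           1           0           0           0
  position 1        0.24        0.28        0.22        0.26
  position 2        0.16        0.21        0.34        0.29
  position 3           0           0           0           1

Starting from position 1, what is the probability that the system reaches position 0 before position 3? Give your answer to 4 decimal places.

0.4513

Let h(s) be the probability of absorption at position 0 starting from transient state s. Then h(position 0) = 1 and h(position 3) = 0. By first-step analysis:
h(position 1) = 0.24·1 + 0.28·h(position 1) + 0.22·h(position 2) + 0.26·0
h(position 2) = 0.16·1 + 0.21·h(position 1) + 0.34·h(position 2) + 0.29·0
Solving: h(position 1) = 0.4513, h(position 2) = 0.3860.
Starting from position 1, the probability is 0.4513.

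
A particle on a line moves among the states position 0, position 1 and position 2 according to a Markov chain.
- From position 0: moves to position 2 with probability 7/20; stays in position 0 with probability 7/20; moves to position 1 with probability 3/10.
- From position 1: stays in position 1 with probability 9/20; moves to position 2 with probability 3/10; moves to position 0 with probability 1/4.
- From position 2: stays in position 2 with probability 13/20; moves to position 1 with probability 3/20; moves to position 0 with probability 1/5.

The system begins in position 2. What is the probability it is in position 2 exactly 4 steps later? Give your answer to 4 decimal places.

Propagate the distribution vector 4 steps from position 2.
After 0 steps: (0.0000, 0.0000, 1.0000)
After 1 step: (0.2000, 0.1500, 0.6500)
After 2 steps: (0.2375, 0.2250, 0.5375)
After 3 steps: (0.2469, 0.2531, 0.5000)
After 4 steps: (0.2497, 0.2630, 0.4873)
P(in position 2 after 4 steps) = 0.4873

0.4873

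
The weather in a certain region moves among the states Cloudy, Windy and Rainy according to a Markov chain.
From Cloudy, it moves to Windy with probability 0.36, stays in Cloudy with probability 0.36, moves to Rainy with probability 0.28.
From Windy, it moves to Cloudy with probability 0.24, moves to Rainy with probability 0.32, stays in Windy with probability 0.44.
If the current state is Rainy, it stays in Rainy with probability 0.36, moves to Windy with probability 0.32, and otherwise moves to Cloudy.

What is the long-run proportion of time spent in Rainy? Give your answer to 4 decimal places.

Let the stationary distribution be π with π = πP and π_1 + π_2 + π_3 = 1.
π_1 = 0.36·π_1 + 0.24·π_2 + 0.32·π_3
π_2 = 0.36·π_1 + 0.44·π_2 + 0.32·π_3
Solving with the normalization constraint gives π = (0.3019, 0.3774, 0.3208).
So the stationary probability of Rainy is 0.3208.

0.3208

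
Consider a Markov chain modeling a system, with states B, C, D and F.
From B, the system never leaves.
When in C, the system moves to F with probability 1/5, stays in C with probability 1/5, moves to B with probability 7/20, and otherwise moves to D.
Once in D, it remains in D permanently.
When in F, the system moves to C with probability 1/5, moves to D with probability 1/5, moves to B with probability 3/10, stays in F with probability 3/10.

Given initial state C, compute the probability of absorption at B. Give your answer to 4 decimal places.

0.5865

Let h(s) be the probability of absorption at B starting from transient state s. Then h(B) = 1 and h(D) = 0. By first-step analysis:
h(C) = 0.35·1 + 0.2·h(C) + 0.25·0 + 0.2·h(F)
h(F) = 0.3·1 + 0.2·h(C) + 0.2·0 + 0.3·h(F)
Solving: h(C) = 0.5865, h(F) = 0.5962.
Starting from C, the probability is 0.5865.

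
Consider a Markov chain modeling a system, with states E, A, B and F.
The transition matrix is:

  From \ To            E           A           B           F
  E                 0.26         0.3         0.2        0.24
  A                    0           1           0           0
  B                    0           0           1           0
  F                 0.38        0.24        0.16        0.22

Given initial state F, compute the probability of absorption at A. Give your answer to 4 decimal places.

0.6000

Let h(s) be the probability of absorption at A starting from transient state s. Then h(A) = 1 and h(B) = 0. By first-step analysis:
h(E) = 0.26·h(E) + 0.3·1 + 0.2·0 + 0.24·h(F)
h(F) = 0.38·h(E) + 0.24·1 + 0.16·0 + 0.22·h(F)
Solving: h(E) = 0.6000, h(F) = 0.6000.
Starting from F, the probability is 0.6000.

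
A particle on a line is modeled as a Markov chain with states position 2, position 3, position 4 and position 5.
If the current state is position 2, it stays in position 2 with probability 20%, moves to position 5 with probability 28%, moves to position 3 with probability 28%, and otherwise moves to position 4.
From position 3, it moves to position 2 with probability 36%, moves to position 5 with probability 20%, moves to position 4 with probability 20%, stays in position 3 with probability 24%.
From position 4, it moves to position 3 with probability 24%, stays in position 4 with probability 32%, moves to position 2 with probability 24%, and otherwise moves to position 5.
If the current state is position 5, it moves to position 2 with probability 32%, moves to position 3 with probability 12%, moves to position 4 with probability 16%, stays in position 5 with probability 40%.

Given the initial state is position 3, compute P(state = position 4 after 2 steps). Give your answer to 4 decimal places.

Propagate the distribution vector 2 steps from position 3.
After 0 steps: (0.0000, 1.0000, 0.0000, 0.0000)
After 1 step: (0.3600, 0.2400, 0.2000, 0.2000)
After 2 steps: (0.2704, 0.2304, 0.2304, 0.2688)
P(in position 4 after 2 steps) = 0.2304

0.2304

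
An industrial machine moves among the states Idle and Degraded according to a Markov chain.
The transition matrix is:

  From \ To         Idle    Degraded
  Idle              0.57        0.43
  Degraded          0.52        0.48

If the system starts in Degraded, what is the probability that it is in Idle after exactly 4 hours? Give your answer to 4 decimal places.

0.5474

Propagate the distribution vector 4 hours from Degraded.
After 0 hours: (0.0000, 1.0000)
After 1 hour: (0.5200, 0.4800)
After 2 hours: (0.5460, 0.4540)
After 3 hours: (0.5473, 0.4527)
After 4 hours: (0.5474, 0.4526)
P(in Idle after 4 hours) = 0.5474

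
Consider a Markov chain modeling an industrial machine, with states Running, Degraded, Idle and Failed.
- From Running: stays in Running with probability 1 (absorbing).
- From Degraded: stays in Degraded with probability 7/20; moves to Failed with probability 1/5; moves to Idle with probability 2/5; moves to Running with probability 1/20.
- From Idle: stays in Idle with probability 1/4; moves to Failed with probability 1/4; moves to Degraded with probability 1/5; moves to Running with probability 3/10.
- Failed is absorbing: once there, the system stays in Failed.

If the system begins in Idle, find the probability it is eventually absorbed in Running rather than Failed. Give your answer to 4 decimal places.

0.5031

Let h(s) be the probability of absorption at Running starting from transient state s. Then h(Running) = 1 and h(Failed) = 0. By first-step analysis:
h(Degraded) = 0.05·1 + 0.35·h(Degraded) + 0.4·h(Idle) + 0.2·0
h(Idle) = 0.3·1 + 0.2·h(Degraded) + 0.25·h(Idle) + 0.25·0
Solving: h(Degraded) = 0.3865, h(Idle) = 0.5031.
Starting from Idle, the probability is 0.5031.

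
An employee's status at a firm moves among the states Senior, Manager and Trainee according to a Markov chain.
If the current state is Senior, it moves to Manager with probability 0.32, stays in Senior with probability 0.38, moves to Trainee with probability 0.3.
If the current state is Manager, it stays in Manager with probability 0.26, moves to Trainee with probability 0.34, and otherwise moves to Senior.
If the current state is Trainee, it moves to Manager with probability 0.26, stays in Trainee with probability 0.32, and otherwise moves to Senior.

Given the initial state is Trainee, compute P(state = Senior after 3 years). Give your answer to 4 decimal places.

0.3984

Propagate the distribution vector 3 years from Trainee.
After 0 years: (0.0000, 0.0000, 1.0000)
After 1 year: (0.4200, 0.2600, 0.3200)
After 2 years: (0.3980, 0.2852, 0.3168)
After 3 years: (0.3984, 0.2839, 0.3177)
P(in Senior after 3 years) = 0.3984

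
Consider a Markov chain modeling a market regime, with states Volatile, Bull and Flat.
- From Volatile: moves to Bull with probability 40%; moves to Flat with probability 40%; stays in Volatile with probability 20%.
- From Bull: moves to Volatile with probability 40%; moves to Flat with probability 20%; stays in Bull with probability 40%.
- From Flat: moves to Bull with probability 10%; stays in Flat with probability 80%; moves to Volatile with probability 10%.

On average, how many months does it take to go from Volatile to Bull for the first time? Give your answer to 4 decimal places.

5.0000

Let t(s) be the expected number of months to first reach Bull from state s, with t(Bull) = 0. Conditioning on the first month:
t(Volatile) = 1 + 0.2·t(Volatile) + 0.4·t(Flat)
t(Flat) = 1 + 0.1·t(Volatile) + 0.8·t(Flat)
Solving: t(Volatile) = 5.0000, t(Flat) = 7.5000.
Expected months from Volatile to Bull: 5.0000.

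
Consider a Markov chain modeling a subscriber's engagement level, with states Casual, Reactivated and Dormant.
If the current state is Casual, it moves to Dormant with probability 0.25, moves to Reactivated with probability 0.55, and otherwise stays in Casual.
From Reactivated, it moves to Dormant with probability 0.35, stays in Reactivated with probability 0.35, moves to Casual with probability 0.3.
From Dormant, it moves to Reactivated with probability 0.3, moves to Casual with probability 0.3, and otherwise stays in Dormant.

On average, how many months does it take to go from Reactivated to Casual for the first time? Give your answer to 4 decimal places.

Let t(s) be the expected number of months to first reach Casual from state s, with t(Casual) = 0. Conditioning on the first month:
t(Reactivated) = 1 + 0.35·t(Reactivated) + 0.35·t(Dormant)
t(Dormant) = 1 + 0.3·t(Reactivated) + 0.4·t(Dormant)
Solving: t(Reactivated) = 3.3333, t(Dormant) = 3.3333.
Expected months from Reactivated to Casual: 3.3333.

3.3333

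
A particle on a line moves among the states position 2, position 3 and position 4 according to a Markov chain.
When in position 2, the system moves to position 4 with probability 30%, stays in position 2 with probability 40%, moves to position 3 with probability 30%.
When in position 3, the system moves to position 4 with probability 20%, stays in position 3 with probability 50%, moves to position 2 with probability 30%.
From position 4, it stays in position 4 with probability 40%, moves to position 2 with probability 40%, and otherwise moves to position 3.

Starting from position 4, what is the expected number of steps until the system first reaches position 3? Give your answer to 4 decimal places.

4.1667

Let t(s) be the expected number of steps to first reach position 3 from state s, with t(position 3) = 0. Conditioning on the first step:
t(position 2) = 1 + 0.4·t(position 2) + 0.3·t(position 4)
t(position 4) = 1 + 0.4·t(position 2) + 0.4·t(position 4)
Solving: t(position 2) = 3.7500, t(position 4) = 4.1667.
Expected steps from position 4 to position 3: 4.1667.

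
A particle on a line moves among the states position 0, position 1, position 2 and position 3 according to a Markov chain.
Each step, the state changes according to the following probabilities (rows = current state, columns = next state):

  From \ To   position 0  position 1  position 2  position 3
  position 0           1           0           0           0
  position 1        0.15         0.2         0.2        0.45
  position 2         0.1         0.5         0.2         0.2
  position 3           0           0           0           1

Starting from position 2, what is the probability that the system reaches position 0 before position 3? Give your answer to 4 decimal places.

Let h(s) be the probability of absorption at position 0 starting from transient state s. Then h(position 0) = 1 and h(position 3) = 0. By first-step analysis:
h(position 1) = 0.15·1 + 0.2·h(position 1) + 0.2·h(position 2) + 0.45·0
h(position 2) = 0.1·1 + 0.5·h(position 1) + 0.2·h(position 2) + 0.2·0
Solving: h(position 1) = 0.2593, h(position 2) = 0.2870.
Starting from position 2, the probability is 0.2870.

0.2870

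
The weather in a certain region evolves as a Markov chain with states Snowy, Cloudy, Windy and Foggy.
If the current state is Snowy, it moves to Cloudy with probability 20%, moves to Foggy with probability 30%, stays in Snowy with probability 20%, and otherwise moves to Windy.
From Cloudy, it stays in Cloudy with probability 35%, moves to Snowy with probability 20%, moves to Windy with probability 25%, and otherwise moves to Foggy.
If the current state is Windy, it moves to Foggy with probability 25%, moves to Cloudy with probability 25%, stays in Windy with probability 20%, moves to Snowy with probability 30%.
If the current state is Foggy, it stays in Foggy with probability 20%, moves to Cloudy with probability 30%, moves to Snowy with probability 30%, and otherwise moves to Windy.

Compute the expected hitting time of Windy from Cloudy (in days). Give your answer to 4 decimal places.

4.0000

Let t(s) be the expected number of days to first reach Windy from state s, with t(Windy) = 0. Conditioning on the first day:
t(Snowy) = 1 + 0.2·t(Snowy) + 0.2·t(Cloudy) + 0.3·t(Foggy)
t(Cloudy) = 1 + 0.2·t(Snowy) + 0.35·t(Cloudy) + 0.2·t(Foggy)
t(Foggy) = 1 + 0.3·t(Snowy) + 0.3·t(Cloudy) + 0.2·t(Foggy)
Solving: t(Snowy) = 3.8182, t(Cloudy) = 4.0000, t(Foggy) = 4.1818.
Expected days from Cloudy to Windy: 4.0000.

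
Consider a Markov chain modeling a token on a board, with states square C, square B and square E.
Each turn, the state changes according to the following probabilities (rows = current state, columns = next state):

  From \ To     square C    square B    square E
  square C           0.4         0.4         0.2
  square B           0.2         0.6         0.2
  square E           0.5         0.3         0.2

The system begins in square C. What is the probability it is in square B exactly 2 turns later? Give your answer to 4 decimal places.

0.4600

Sum over the intermediate state after 1 turn:
P = P(square C→square C)·P(square C→square B) + P(square C→square B)·P(square B→square B) + P(square C→square E)·P(square E→square B)
  = 0.4×0.4 + 0.4×0.6 + 0.2×0.3
  = 0.1600 + 0.2400 + 0.0600 = 0.4600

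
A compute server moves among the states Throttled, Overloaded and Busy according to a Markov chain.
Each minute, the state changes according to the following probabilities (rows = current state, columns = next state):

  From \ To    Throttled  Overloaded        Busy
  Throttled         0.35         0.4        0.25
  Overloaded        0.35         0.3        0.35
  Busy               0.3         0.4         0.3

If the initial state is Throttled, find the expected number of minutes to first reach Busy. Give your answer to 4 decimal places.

Let t(s) be the expected number of minutes to first reach Busy from state s, with t(Busy) = 0. Conditioning on the first minute:
t(Throttled) = 1 + 0.35·t(Throttled) + 0.4·t(Overloaded)
t(Overloaded) = 1 + 0.35·t(Throttled) + 0.3·t(Overloaded)
Solving: t(Throttled) = 3.4921, t(Overloaded) = 3.1746.
Expected minutes from Throttled to Busy: 3.4921.

3.4921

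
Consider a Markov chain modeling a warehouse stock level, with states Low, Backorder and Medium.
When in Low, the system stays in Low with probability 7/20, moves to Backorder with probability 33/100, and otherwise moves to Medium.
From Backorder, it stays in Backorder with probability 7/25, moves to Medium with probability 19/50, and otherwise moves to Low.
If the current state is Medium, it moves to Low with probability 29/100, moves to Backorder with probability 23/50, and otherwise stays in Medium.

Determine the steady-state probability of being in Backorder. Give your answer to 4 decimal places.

0.3538

Let the stationary distribution be π with π = πP and π_1 + π_2 + π_3 = 1.
π_1 = 0.35·π_1 + 0.34·π_2 + 0.29·π_3
π_2 = 0.33·π_1 + 0.28·π_2 + 0.46·π_3
Solving with the normalization constraint gives π = (0.3273, 0.3538, 0.3189).
So the stationary probability of Backorder is 0.3538.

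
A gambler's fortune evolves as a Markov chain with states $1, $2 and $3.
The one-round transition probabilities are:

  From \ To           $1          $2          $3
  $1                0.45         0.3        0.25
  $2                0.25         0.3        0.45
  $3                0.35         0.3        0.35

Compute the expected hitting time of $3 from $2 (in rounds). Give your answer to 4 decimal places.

Let t(s) be the expected number of rounds to first reach $3 from state s, with t($3) = 0. Conditioning on the first round:
t($1) = 1 + 0.45·t($1) + 0.3·t($2)
t($2) = 1 + 0.25·t($1) + 0.3·t($2)
Solving: t($1) = 3.2258, t($2) = 2.5806.
Expected rounds from $2 to $3: 2.5806.

2.5806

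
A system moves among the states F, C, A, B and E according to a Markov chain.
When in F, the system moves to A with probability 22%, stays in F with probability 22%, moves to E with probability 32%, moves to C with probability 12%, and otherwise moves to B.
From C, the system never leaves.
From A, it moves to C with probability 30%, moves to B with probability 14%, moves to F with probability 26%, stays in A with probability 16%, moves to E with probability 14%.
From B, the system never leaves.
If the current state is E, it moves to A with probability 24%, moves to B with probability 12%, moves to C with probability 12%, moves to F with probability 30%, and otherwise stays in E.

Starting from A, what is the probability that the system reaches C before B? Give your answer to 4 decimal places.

0.6241

Let h(s) be the probability of absorption at C starting from transient state s. Then h(C) = 1 and h(B) = 0. By first-step analysis:
h(F) = 0.22·h(F) + 0.12·1 + 0.22·h(A) + 0.12·0 + 0.32·h(E)
h(A) = 0.26·h(F) + 0.3·1 + 0.16·h(A) + 0.14·0 + 0.14·h(E)
h(E) = 0.3·h(F) + 0.12·1 + 0.24·h(A) + 0.12·0 + 0.22·h(E)
Solving: h(F) = 0.5601, h(A) = 0.6241, h(E) = 0.5613.
Starting from A, the probability is 0.6241.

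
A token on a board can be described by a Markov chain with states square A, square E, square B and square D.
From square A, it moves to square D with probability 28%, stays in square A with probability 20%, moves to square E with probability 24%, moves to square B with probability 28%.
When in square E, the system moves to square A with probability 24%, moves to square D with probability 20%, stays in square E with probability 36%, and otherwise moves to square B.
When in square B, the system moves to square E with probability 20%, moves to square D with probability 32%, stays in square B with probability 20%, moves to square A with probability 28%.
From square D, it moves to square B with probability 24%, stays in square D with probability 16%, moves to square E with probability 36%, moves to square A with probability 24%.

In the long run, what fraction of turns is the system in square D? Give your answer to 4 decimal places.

Let the stationary distribution be π with π = πP and π_1 + π_2 + π_3 + π_4 = 1.
π_1 = 0.2·π_1 + 0.24·π_2 + 0.28·π_3 + 0.24·π_4
π_2 = 0.24·π_1 + 0.36·π_2 + 0.2·π_3 + 0.36·π_4
π_3 = 0.28·π_1 + 0.2·π_2 + 0.2·π_3 + 0.24·π_4
Solving with the normalization constraint gives π = (0.2396, 0.2947, 0.2286, 0.2371).
So the stationary probability of square D is 0.2371.

0.2371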